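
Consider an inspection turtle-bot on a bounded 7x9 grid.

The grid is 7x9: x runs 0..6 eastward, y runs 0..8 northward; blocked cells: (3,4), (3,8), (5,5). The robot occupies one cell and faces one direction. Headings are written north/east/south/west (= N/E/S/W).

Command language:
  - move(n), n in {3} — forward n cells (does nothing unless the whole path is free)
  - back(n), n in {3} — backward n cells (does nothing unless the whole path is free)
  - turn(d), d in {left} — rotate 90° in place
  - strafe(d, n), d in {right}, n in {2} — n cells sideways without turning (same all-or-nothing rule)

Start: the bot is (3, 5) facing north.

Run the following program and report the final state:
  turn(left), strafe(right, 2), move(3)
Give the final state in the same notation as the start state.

(0, 7) facing west

begin: (3, 5) facing north
[1] after turn(left): (3, 5) facing west
[2] after strafe(right, 2): (3, 7) facing west
[3] after move(3): (0, 7) facing west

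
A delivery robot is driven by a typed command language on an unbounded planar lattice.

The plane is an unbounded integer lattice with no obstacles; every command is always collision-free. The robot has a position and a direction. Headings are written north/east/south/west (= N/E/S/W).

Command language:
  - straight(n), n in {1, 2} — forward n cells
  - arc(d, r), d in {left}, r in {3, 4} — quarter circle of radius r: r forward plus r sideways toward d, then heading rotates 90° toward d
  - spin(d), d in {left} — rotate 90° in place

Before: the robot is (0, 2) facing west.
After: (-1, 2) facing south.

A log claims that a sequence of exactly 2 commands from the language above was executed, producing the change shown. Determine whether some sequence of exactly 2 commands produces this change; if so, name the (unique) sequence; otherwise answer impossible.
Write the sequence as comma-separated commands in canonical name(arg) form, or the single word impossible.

straight(1), spin(left)

key: order matters: swapping straight(1) and spin(left) lands elsewhere
start: (0, 2) facing west
[1] after straight(1): (-1, 2) facing west
[2] after spin(left): (-1, 2) facing south
uniquely the one of 25 2-step routes that fits.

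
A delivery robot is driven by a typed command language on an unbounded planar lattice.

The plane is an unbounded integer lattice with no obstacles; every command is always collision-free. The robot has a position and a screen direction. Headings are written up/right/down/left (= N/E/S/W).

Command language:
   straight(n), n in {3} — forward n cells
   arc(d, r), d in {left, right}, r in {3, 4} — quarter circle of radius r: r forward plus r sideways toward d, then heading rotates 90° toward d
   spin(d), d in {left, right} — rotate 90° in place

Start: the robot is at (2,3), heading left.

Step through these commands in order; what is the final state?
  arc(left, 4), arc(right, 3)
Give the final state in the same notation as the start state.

at (-5,-4), heading left

initial: at (2,3), heading left
step 1 (arc(left, 4)): at (-2,-1), heading down
step 2 (arc(right, 3)): at (-5,-4), heading left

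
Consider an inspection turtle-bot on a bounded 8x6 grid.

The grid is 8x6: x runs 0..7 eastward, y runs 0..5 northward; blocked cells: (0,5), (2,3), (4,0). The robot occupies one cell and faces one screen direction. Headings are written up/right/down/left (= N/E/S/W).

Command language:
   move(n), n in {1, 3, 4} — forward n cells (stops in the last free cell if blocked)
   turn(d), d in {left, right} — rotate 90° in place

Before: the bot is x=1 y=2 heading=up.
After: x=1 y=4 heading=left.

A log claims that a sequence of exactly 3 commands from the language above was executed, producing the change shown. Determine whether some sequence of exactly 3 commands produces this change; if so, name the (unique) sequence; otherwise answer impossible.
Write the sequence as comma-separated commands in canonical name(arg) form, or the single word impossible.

move(1), move(1), turn(left)

key: position moved to (1,4) AND the heading swung to W — translation plus rotation needed
start: x=1 y=2 heading=up
step 1 (move(1)): x=1 y=3 heading=up
step 2 (move(1)): x=1 y=4 heading=up
step 3 (turn(left)): x=1 y=4 heading=left
no other 3-command option fits: unique.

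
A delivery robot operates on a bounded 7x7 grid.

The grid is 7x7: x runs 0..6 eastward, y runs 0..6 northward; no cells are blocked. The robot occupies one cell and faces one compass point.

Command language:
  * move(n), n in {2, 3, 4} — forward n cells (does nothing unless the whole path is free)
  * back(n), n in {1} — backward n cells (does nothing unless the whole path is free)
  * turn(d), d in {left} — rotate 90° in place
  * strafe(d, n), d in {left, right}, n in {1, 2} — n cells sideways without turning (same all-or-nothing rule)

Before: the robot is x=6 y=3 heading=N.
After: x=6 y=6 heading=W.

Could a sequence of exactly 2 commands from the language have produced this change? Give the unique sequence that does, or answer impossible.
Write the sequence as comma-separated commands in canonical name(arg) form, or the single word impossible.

key: position moved to (6,6) AND the heading swung to W — translation plus rotation needed
start: x=6 y=3 heading=N
[1] after move(3): x=6 y=6 heading=N
[2] after turn(left): x=6 y=6 heading=W
all 81 alternatives checked — unique.

move(3), turn(left)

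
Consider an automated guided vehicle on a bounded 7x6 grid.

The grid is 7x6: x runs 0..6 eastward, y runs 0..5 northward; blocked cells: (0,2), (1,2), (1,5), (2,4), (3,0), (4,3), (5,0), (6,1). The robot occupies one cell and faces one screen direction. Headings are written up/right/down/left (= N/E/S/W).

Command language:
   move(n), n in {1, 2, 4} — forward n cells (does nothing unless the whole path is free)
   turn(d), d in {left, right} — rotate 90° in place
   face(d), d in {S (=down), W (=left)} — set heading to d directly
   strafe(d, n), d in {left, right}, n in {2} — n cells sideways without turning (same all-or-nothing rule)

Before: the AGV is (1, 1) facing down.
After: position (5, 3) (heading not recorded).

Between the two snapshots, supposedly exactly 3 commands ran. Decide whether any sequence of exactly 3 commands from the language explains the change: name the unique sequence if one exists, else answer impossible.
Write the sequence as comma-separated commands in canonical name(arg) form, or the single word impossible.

key: running strafe(left, 2) before turn(left) would end elsewhere — order is forced
from: (1, 1) facing down
step 1 (turn(left)): (1, 1) facing right
step 2 (move(4)): (5, 1) facing right
step 3 (strafe(left, 2)): (5, 3) facing right
all 729 alternatives checked — unique.

turn(left), move(4), strafe(left, 2)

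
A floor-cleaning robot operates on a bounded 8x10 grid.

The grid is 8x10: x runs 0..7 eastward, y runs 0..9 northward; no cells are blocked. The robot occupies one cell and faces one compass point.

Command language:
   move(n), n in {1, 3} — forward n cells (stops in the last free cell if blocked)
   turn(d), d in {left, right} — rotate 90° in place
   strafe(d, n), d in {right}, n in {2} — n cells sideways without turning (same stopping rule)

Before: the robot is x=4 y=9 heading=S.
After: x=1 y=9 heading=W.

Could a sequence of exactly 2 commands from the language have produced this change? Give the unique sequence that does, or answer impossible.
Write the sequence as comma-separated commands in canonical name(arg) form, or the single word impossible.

key: position moved to (1,9) AND the heading swung to W — translation plus rotation needed
initial: x=4 y=9 heading=S
[1] after turn(right): x=4 y=9 heading=W
[2] after move(3): x=1 y=9 heading=W
uniquely the one of 25 2-step routes that fits.

turn(right), move(3)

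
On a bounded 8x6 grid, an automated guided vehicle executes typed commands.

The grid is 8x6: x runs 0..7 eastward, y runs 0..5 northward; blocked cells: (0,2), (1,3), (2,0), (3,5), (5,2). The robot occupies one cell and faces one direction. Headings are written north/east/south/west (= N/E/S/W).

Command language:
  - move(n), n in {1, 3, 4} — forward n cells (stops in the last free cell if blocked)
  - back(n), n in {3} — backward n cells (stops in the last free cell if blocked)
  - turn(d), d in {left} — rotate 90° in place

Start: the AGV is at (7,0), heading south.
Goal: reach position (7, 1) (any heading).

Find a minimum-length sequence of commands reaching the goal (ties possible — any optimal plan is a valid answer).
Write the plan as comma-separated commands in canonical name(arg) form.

initial: at (7,0), heading south
[1] after back(3): at (7,3), heading south
[2] after back(3): at (7,5), heading south
[3] after move(4): at (7,1), heading south
minimal: 3 command(s), checked below 3.

back(3), back(3), move(4)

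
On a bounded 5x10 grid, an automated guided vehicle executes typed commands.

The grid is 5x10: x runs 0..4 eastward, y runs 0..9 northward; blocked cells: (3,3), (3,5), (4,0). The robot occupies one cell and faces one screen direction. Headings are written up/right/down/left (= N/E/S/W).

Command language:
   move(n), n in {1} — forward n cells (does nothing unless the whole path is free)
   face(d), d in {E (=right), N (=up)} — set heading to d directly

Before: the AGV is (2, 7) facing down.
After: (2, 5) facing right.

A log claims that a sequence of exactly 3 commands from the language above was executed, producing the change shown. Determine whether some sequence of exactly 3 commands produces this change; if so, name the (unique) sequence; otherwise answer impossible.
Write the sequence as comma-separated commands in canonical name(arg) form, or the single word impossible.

key: running face(E) before move(1) would end elsewhere — order is forced
initial: (2, 7) facing down
step 1 (move(1)): (2, 6) facing down
step 2 (move(1)): (2, 5) facing down
step 3 (face(E)): (2, 5) facing right
uniquely the one of 27 3-step routes that fits.

move(1), move(1), face(E)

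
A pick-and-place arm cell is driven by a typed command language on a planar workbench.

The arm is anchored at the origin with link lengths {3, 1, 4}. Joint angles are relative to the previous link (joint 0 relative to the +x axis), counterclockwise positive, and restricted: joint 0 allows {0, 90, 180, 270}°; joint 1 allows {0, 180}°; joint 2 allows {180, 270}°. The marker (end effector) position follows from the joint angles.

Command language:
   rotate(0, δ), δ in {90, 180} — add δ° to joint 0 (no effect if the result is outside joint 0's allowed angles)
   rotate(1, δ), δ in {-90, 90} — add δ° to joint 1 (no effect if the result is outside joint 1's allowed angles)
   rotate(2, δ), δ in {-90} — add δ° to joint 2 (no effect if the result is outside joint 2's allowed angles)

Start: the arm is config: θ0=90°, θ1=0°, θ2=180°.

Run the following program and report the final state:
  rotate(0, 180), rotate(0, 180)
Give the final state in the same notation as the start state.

config: θ0=90°, θ1=0°, θ2=180°

t0: config: θ0=90°, θ1=0°, θ2=180°
1. rotate(0, 180) → config: θ0=270°, θ1=0°, θ2=180°
2. rotate(0, 180) → config: θ0=90°, θ1=0°, θ2=180°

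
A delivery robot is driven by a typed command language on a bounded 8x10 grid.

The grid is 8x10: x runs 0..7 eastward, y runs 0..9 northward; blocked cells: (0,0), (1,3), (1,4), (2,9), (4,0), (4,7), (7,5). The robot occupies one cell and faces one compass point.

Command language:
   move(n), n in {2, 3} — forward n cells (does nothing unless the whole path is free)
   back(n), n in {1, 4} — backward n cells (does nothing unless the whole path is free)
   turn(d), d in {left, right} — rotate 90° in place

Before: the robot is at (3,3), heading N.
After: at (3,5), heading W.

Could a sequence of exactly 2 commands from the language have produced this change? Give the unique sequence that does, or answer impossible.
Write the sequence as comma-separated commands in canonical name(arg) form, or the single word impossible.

key: order matters: swapping move(2) and turn(left) lands elsewhere
begin: at (3,3), heading N
step 1 (move(2)): at (3,5), heading N
step 2 (turn(left)): at (3,5), heading W
no other 2-command option fits: unique.

move(2), turn(left)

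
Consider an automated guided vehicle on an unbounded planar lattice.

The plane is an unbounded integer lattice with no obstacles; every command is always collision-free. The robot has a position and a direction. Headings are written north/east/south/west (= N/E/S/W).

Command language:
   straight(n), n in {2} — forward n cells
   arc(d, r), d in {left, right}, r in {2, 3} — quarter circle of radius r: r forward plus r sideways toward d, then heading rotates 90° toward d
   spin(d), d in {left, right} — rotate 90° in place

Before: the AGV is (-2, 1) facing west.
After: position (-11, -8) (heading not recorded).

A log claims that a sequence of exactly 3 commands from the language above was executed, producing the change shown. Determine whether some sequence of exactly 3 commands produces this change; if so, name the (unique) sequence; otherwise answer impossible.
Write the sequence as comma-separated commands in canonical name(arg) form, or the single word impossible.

start: (-2, 1) facing west
1. arc(left, 3) → (-5, -2) facing south
2. arc(right, 3) → (-8, -5) facing west
3. arc(left, 3) → (-11, -8) facing south
all 343 alternatives checked — unique.

arc(left, 3), arc(right, 3), arc(left, 3)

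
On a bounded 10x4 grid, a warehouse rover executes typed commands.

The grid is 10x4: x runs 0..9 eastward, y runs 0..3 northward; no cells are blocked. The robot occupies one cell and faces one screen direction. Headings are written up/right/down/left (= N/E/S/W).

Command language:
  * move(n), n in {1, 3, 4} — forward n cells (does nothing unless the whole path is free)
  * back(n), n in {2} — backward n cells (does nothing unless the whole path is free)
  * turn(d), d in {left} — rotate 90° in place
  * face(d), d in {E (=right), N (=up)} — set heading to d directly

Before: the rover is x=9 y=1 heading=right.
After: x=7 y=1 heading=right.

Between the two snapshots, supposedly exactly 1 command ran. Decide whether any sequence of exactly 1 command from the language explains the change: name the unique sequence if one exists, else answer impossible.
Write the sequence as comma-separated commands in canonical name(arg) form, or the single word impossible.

key: still facing E — the one step turns nothing
start: x=9 y=1 heading=right
1. back(2) → x=7 y=1 heading=right
uniquely the one of 7 1-step routes that fits.

back(2)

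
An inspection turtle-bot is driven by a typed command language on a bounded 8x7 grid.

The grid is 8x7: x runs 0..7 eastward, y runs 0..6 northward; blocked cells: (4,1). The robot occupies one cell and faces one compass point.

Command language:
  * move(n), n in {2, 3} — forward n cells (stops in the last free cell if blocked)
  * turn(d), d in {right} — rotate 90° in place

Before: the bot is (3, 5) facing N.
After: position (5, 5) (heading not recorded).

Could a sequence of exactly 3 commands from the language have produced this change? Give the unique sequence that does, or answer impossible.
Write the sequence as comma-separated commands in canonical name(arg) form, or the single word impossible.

turn(right), move(2), turn(right)

t0: (3, 5) facing N
step 1 (turn(right)): (3, 5) facing E
step 2 (move(2)): (5, 5) facing E
step 3 (turn(right)): (5, 5) facing S
no other 3-command option fits: unique.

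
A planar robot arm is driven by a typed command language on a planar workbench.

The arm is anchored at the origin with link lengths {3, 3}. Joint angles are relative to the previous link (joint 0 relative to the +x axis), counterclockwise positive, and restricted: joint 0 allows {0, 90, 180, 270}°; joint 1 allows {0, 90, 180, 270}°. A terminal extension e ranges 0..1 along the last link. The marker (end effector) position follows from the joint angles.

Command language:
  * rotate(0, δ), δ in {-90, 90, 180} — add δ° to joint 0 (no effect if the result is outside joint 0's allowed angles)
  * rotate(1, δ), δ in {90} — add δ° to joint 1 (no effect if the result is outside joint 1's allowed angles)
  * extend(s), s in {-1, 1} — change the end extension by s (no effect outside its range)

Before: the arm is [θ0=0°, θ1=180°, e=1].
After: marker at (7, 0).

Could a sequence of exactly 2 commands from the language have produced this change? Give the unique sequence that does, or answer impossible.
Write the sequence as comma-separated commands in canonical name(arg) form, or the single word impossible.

start: [θ0=0°, θ1=180°, e=1]
1. rotate(1, 90) → [θ0=0°, θ1=270°, e=1]
2. rotate(1, 90) → [θ0=0°, θ1=0°, e=1]
all 36 alternatives checked — unique.

rotate(1, 90), rotate(1, 90)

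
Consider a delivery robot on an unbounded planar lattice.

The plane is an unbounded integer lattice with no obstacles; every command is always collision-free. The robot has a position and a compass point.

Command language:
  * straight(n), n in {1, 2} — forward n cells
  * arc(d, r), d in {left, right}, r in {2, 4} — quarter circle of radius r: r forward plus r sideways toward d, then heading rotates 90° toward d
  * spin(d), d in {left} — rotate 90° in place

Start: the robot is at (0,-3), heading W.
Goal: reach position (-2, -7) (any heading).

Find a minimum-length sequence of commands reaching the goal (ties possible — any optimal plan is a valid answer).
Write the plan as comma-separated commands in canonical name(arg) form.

arc(left, 2), straight(2)

begin: at (0,-3), heading W
t=1 arc(left, 2) ⇒ at (-2,-5), heading S
t=2 straight(2) ⇒ at (-2,-7), heading S
nothing shorter than 2 reaches the goal.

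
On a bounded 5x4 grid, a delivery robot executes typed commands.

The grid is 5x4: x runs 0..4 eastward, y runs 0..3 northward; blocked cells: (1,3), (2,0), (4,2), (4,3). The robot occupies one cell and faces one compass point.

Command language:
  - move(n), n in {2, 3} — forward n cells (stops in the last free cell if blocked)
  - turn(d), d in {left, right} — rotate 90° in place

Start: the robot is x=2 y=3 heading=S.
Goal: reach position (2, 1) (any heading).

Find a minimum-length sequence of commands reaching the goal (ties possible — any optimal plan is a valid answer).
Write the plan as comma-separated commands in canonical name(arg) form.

move(3)

from: x=2 y=3 heading=S
step 1 (move(3)): x=2 y=1 heading=S
nothing shorter than 1 reaches the goal.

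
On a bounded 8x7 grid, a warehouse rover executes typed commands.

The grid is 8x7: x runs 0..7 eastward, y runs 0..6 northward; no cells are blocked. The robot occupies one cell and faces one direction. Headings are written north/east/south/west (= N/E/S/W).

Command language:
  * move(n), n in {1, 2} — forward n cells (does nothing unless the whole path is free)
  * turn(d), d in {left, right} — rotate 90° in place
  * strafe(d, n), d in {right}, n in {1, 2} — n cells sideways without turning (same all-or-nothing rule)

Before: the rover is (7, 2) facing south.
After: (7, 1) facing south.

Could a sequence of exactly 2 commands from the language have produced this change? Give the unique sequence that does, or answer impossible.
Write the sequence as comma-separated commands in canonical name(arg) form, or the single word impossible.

key: move(2) would leave the grid, so it does nothing
begin: (7, 2) facing south
1. move(1) → (7, 1) facing south
2. move(2) → (7, 1) facing south
all 36 alternatives checked — unique.

move(1), move(2)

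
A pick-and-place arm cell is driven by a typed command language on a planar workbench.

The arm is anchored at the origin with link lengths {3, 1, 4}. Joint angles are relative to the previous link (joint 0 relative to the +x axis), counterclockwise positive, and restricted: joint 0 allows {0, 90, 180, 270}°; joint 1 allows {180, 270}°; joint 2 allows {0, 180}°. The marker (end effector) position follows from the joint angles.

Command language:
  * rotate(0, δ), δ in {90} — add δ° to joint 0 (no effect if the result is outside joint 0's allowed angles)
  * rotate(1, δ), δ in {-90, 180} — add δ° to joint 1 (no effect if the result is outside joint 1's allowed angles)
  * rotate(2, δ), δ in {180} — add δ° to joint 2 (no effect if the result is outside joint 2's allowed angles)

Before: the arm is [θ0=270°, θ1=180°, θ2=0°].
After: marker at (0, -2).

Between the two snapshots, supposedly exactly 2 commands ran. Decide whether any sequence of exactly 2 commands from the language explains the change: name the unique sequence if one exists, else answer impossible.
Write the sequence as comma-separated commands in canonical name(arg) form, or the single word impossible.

begin: [θ0=270°, θ1=180°, θ2=0°]
step 1 (rotate(0, 90)): [θ0=0°, θ1=180°, θ2=0°]
step 2 (rotate(0, 90)): [θ0=90°, θ1=180°, θ2=0°]
all 16 alternatives checked — unique.

rotate(0, 90), rotate(0, 90)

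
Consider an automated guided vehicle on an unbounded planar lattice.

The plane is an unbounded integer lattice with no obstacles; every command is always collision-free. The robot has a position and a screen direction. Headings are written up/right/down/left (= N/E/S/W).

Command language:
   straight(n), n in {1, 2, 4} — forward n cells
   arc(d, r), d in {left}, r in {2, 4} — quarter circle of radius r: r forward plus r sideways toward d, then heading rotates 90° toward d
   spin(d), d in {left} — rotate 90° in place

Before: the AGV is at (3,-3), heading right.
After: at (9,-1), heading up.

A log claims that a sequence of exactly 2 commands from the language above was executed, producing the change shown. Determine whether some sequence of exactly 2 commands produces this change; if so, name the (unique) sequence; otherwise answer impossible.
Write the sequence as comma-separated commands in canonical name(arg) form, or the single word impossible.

straight(4), arc(left, 2)

key: order matters: swapping straight(4) and arc(left, 2) lands elsewhere
initial: at (3,-3), heading right
[1] after straight(4): at (7,-3), heading right
[2] after arc(left, 2): at (9,-1), heading up
no rival 2-sequence matches.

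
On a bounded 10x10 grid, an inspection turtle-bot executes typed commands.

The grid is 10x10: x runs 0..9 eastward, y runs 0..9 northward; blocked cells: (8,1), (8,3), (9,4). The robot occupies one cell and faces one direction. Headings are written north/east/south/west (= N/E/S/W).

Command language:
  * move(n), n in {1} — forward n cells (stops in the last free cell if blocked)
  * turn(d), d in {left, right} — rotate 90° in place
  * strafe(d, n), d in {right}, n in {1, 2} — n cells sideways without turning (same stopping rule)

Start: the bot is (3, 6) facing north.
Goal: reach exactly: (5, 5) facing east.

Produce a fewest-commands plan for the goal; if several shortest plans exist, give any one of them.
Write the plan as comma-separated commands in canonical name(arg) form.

t0: (3, 6) facing north
t=1 strafe(right, 2) ⇒ (5, 6) facing north
t=2 turn(right) ⇒ (5, 6) facing east
t=3 strafe(right, 1) ⇒ (5, 5) facing east
no 2-step plan works, so 3 is optimal.

strafe(right, 2), turn(right), strafe(right, 1)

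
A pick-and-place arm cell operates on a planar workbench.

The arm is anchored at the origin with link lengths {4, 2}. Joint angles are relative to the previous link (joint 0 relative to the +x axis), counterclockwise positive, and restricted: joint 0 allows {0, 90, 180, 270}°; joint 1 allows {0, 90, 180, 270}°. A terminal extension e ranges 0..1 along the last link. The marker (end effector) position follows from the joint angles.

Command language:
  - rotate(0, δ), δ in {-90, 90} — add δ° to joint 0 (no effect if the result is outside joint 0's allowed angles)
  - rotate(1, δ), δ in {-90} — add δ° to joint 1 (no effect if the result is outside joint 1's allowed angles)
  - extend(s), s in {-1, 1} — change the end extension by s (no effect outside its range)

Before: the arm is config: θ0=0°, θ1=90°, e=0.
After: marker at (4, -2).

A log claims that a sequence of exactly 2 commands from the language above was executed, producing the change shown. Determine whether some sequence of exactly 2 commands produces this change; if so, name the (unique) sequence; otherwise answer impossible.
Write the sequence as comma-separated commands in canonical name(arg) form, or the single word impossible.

rotate(1, -90), rotate(1, -90)

initial: config: θ0=0°, θ1=90°, e=0
1. rotate(1, -90) → config: θ0=0°, θ1=0°, e=0
2. rotate(1, -90) → config: θ0=0°, θ1=270°, e=0
uniquely the one of 25 2-step routes that fits.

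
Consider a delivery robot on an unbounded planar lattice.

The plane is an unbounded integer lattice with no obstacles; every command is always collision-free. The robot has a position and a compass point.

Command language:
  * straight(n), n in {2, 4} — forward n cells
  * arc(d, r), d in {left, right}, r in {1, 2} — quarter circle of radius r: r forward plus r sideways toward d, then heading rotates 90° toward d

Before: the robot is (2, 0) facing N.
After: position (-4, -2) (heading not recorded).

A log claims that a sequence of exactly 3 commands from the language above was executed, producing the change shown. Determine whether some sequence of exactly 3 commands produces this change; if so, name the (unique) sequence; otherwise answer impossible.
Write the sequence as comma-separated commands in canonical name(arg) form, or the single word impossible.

key: order matters: swapping arc(left, 2) and arc(right, 2) lands elsewhere
begin: (2, 0) facing N
1. arc(left, 2) → (0, 2) facing W
2. arc(left, 2) → (-2, 0) facing S
3. arc(right, 2) → (-4, -2) facing W
uniquely the one of 216 3-step routes that fits.

arc(left, 2), arc(left, 2), arc(right, 2)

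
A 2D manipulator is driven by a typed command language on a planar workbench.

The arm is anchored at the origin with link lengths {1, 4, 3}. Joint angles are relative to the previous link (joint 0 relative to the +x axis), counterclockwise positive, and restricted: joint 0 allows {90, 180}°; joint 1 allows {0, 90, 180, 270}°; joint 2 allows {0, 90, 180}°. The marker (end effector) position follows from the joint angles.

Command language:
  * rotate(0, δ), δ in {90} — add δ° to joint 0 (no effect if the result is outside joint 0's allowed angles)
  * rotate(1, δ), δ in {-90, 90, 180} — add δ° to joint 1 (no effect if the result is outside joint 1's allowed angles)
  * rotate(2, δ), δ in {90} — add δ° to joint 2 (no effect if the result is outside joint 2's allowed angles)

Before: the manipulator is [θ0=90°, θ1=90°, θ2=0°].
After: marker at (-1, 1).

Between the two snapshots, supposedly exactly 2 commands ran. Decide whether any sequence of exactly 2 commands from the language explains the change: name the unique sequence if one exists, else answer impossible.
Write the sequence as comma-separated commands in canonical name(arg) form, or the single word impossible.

t0: [θ0=90°, θ1=90°, θ2=0°]
[1] after rotate(2, 90): [θ0=90°, θ1=90°, θ2=90°]
[2] after rotate(2, 90): [θ0=90°, θ1=90°, θ2=180°]
no rival 2-sequence matches.

rotate(2, 90), rotate(2, 90)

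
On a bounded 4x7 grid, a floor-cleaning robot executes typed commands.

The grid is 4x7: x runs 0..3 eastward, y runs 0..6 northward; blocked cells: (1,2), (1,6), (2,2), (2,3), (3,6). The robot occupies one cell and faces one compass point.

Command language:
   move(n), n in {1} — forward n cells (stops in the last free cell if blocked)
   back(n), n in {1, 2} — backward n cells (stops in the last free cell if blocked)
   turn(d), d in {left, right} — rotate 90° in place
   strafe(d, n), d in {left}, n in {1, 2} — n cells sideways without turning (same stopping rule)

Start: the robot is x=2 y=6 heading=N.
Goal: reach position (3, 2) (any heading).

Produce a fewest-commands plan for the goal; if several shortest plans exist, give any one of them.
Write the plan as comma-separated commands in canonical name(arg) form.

turn(left), strafe(left, 2), back(1), strafe(left, 2)

begin: x=2 y=6 heading=N
[1] after turn(left): x=2 y=6 heading=W
[2] after strafe(left, 2): x=2 y=4 heading=W
[3] after back(1): x=3 y=4 heading=W
[4] after strafe(left, 2): x=3 y=2 heading=W
shorter routes all fall short; 4 is best.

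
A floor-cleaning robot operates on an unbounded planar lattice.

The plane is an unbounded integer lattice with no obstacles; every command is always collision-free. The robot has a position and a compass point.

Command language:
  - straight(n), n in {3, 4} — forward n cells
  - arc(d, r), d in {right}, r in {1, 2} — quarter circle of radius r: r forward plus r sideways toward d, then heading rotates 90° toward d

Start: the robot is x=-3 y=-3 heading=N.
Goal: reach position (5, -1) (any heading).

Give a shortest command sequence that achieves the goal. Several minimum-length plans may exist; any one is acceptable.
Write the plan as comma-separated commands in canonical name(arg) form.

initial: x=-3 y=-3 heading=N
[1] after arc(right, 2): x=-1 y=-1 heading=E
[2] after straight(3): x=2 y=-1 heading=E
[3] after straight(3): x=5 y=-1 heading=E
shorter routes all fall short; 3 is best.

arc(right, 2), straight(3), straight(3)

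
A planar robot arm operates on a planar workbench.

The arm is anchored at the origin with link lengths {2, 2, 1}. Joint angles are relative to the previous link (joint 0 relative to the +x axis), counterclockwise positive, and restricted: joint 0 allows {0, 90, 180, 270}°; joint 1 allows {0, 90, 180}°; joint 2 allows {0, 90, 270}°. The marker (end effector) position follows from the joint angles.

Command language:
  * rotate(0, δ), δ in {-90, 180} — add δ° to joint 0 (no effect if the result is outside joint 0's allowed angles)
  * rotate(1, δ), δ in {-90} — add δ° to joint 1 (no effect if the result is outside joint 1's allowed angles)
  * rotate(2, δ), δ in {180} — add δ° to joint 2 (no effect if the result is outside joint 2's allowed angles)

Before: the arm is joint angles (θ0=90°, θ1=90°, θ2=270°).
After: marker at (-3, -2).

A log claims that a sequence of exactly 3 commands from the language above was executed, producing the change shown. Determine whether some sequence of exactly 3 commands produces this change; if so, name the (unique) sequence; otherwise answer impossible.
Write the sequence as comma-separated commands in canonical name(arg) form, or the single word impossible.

rotate(0, -90), rotate(0, -90), rotate(0, -90)

initial: joint angles (θ0=90°, θ1=90°, θ2=270°)
1. rotate(0, -90) → joint angles (θ0=0°, θ1=90°, θ2=270°)
2. rotate(0, -90) → joint angles (θ0=270°, θ1=90°, θ2=270°)
3. rotate(0, -90) → joint angles (θ0=180°, θ1=90°, θ2=270°)
all 64 alternatives checked — unique.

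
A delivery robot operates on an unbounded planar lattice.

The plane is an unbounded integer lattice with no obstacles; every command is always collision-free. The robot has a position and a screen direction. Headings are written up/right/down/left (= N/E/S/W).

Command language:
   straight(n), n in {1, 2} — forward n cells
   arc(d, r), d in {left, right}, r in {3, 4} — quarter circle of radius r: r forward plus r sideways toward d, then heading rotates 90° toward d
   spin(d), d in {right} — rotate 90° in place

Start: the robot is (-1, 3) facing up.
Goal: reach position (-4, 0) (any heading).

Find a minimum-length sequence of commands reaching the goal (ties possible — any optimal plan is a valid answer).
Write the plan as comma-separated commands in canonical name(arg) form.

begin: (-1, 3) facing up
1. arc(left, 4) → (-5, 7) facing left
2. arc(left, 3) → (-8, 4) facing down
3. arc(left, 4) → (-4, 0) facing right
shorter routes all fall short; 3 is best.

arc(left, 4), arc(left, 3), arc(left, 4)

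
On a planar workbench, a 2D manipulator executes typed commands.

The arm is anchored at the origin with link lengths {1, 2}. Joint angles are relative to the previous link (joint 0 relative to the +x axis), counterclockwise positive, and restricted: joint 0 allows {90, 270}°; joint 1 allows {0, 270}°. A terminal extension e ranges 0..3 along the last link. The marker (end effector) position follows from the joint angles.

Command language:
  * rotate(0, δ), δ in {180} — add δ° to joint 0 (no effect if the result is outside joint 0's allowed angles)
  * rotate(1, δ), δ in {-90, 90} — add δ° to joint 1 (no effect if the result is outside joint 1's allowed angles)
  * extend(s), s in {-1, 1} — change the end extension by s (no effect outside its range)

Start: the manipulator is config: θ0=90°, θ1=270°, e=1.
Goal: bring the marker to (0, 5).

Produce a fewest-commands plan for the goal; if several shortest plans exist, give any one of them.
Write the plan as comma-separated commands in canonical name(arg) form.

t0: config: θ0=90°, θ1=270°, e=1
t=1 extend(1) ⇒ config: θ0=90°, θ1=270°, e=2
t=2 rotate(1, 90) ⇒ config: θ0=90°, θ1=0°, e=2
shorter routes all fall short; 2 is best.

extend(1), rotate(1, 90)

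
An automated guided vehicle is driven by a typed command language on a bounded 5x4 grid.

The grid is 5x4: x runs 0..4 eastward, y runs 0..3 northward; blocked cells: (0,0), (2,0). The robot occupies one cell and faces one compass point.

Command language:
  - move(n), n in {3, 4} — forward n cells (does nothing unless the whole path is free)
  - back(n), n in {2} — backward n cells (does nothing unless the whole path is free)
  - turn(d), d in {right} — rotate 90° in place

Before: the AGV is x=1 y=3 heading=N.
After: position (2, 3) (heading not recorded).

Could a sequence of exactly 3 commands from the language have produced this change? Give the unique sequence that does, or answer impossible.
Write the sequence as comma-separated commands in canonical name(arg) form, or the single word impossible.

key: order matters: swapping turn(right) and back(2) lands elsewhere
initial: x=1 y=3 heading=N
[1] after turn(right): x=1 y=3 heading=E
[2] after move(3): x=4 y=3 heading=E
[3] after back(2): x=2 y=3 heading=E
uniquely the one of 64 3-step routes that fits.

turn(right), move(3), back(2)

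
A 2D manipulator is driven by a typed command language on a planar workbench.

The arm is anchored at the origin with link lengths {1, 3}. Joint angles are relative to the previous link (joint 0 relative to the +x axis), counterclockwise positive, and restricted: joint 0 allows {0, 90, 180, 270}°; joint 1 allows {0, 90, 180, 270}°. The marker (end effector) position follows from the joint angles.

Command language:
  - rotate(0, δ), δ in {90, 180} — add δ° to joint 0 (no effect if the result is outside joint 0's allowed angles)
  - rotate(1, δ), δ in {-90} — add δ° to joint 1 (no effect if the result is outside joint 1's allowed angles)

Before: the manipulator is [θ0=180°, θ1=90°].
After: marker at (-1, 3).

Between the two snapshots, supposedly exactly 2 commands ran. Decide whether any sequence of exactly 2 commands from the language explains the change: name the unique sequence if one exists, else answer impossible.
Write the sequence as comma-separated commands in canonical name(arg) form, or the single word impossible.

initial: [θ0=180°, θ1=90°]
t=1 rotate(1, -90) ⇒ [θ0=180°, θ1=0°]
t=2 rotate(1, -90) ⇒ [θ0=180°, θ1=270°]
no rival 2-sequence matches.

rotate(1, -90), rotate(1, -90)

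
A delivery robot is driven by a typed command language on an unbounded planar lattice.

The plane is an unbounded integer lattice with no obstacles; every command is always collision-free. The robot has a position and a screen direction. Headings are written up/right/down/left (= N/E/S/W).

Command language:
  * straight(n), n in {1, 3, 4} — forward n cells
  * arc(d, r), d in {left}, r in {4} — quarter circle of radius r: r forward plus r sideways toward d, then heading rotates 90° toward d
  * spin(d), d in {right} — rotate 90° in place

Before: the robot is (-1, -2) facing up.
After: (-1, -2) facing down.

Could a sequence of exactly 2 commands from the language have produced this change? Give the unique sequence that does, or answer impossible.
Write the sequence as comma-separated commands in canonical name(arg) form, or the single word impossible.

key: (-1,-2) unmoved — no command in the sequence translates
from: (-1, -2) facing up
step 1 (spin(right)): (-1, -2) facing right
step 2 (spin(right)): (-1, -2) facing down
no rival 2-sequence matches.

spin(right), spin(right)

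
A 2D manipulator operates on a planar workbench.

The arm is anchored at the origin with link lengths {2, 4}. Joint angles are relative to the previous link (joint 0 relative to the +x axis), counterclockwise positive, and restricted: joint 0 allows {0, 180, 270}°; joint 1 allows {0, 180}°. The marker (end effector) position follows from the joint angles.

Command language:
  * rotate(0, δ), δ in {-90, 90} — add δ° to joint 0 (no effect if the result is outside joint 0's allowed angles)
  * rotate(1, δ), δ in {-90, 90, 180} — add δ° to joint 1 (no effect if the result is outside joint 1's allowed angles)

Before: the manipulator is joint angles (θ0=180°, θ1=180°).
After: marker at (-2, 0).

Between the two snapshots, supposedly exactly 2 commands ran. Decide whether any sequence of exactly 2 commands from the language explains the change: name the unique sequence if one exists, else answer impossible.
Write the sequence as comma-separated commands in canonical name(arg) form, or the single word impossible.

rotate(0, 90), rotate(0, 90)

from: joint angles (θ0=180°, θ1=180°)
step 1 (rotate(0, 90)): joint angles (θ0=270°, θ1=180°)
step 2 (rotate(0, 90)): joint angles (θ0=0°, θ1=180°)
uniquely the one of 25 2-step routes that fits.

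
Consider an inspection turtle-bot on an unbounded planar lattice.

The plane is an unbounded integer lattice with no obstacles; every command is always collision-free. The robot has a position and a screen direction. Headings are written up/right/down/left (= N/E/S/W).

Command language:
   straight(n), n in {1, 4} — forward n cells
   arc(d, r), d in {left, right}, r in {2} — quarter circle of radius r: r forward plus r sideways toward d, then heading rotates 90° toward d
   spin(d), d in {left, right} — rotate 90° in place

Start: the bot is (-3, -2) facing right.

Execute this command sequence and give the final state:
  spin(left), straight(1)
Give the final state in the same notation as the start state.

(-3, -1) facing up

t0: (-3, -2) facing right
t=1 spin(left) ⇒ (-3, -2) facing up
t=2 straight(1) ⇒ (-3, -1) facing up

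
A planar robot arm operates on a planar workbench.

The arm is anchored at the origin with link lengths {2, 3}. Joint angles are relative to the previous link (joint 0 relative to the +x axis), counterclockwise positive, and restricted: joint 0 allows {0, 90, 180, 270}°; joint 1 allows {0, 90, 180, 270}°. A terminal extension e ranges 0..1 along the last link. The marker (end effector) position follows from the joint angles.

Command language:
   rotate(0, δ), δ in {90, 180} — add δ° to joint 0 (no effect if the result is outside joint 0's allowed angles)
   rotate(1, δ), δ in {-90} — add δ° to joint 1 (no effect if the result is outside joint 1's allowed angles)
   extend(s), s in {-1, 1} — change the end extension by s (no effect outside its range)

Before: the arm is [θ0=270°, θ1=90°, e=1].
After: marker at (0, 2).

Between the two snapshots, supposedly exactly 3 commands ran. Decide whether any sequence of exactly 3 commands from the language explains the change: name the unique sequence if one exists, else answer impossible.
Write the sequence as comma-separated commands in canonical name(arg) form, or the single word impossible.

rotate(1, -90), rotate(1, -90), rotate(1, -90)

begin: [θ0=270°, θ1=90°, e=1]
t=1 rotate(1, -90) ⇒ [θ0=270°, θ1=0°, e=1]
t=2 rotate(1, -90) ⇒ [θ0=270°, θ1=270°, e=1]
t=3 rotate(1, -90) ⇒ [θ0=270°, θ1=180°, e=1]
uniquely the one of 125 3-step routes that fits.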